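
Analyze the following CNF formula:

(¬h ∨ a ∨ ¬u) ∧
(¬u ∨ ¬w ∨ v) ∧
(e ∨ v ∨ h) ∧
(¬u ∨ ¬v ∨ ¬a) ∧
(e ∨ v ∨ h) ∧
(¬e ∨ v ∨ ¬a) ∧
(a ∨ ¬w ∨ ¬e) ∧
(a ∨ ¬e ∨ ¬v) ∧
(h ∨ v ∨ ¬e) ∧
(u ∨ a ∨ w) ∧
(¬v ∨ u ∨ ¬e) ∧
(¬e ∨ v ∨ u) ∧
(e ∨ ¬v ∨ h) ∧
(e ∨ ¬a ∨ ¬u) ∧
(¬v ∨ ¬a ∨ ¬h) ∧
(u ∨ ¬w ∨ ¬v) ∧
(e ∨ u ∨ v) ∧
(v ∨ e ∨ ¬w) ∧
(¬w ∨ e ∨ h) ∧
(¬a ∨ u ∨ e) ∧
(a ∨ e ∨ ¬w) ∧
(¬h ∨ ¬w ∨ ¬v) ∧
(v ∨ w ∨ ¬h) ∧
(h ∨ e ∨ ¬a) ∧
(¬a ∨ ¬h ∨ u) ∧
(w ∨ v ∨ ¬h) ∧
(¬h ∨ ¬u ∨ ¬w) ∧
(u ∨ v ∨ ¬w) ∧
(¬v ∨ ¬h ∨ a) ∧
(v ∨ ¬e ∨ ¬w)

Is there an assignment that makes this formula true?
No

No, the formula is not satisfiable.

No assignment of truth values to the variables can make all 30 clauses true simultaneously.

The formula is UNSAT (unsatisfiable).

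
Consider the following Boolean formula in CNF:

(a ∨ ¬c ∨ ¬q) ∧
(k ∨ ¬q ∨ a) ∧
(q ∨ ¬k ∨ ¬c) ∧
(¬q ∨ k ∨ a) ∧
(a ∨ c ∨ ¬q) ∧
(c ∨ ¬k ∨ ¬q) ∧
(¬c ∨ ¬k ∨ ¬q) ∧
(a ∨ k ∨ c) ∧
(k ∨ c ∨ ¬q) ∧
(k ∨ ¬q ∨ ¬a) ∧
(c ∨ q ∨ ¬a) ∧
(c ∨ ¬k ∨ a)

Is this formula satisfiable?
Yes

Yes, the formula is satisfiable.

One satisfying assignment is: q=False, c=True, a=False, k=False

Verification: With this assignment, all 12 clauses evaluate to true.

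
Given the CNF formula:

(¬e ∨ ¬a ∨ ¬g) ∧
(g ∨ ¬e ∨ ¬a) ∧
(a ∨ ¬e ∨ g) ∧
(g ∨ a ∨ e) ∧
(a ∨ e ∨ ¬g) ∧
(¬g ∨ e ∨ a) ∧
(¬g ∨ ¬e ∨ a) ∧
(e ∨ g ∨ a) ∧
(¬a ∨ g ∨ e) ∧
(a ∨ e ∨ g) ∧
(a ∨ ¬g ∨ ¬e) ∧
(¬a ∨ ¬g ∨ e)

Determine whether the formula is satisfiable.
No

No, the formula is not satisfiable.

No assignment of truth values to the variables can make all 12 clauses true simultaneously.

The formula is UNSAT (unsatisfiable).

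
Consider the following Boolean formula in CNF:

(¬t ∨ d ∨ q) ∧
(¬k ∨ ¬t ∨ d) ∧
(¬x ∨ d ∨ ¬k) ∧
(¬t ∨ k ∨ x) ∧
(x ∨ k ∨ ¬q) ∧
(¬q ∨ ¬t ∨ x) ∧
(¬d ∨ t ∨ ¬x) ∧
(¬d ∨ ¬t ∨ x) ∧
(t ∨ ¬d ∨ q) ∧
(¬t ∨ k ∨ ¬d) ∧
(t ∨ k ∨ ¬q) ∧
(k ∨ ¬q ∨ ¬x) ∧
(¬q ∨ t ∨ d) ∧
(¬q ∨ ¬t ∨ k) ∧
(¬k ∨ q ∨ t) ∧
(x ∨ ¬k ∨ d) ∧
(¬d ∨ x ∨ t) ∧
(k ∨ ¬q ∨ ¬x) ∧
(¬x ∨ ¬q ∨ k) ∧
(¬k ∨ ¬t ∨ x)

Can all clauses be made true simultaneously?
Yes

Yes, the formula is satisfiable.

One satisfying assignment is: t=False, k=False, d=False, x=False, q=False

Verification: With this assignment, all 20 clauses evaluate to true.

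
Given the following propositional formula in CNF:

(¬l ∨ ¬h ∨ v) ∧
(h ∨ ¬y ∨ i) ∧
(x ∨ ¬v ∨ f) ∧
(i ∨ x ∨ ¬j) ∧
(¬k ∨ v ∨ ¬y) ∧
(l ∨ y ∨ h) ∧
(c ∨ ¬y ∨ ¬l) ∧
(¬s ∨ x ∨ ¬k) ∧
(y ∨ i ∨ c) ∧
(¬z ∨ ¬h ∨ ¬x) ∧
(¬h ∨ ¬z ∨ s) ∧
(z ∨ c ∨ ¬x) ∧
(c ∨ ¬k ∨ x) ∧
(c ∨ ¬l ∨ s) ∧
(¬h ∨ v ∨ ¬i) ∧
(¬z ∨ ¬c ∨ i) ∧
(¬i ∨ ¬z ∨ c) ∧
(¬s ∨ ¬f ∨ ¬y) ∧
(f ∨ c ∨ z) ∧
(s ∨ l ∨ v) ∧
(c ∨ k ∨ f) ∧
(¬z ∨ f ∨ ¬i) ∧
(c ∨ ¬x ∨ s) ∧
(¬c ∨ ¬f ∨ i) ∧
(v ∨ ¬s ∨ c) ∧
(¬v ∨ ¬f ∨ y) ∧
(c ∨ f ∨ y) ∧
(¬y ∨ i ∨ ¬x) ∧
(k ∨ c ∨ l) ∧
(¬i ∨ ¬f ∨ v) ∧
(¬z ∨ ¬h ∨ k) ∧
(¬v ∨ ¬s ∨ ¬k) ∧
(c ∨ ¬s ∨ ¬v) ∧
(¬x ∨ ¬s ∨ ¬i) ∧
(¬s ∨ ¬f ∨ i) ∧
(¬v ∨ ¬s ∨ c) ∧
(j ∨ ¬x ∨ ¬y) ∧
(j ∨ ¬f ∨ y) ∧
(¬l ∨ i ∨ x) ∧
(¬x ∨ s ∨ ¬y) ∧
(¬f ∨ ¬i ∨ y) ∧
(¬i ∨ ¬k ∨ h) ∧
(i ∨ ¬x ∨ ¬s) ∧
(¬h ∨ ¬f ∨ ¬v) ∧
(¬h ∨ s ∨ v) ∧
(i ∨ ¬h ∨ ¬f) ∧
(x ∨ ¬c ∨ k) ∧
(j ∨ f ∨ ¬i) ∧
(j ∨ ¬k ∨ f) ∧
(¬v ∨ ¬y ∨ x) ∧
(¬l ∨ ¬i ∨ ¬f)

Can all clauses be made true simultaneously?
Yes

Yes, the formula is satisfiable.

One satisfying assignment is: s=False, k=True, x=True, c=True, f=False, i=False, h=True, j=True, z=False, l=False, v=True, y=False

Verification: With this assignment, all 51 clauses evaluate to true.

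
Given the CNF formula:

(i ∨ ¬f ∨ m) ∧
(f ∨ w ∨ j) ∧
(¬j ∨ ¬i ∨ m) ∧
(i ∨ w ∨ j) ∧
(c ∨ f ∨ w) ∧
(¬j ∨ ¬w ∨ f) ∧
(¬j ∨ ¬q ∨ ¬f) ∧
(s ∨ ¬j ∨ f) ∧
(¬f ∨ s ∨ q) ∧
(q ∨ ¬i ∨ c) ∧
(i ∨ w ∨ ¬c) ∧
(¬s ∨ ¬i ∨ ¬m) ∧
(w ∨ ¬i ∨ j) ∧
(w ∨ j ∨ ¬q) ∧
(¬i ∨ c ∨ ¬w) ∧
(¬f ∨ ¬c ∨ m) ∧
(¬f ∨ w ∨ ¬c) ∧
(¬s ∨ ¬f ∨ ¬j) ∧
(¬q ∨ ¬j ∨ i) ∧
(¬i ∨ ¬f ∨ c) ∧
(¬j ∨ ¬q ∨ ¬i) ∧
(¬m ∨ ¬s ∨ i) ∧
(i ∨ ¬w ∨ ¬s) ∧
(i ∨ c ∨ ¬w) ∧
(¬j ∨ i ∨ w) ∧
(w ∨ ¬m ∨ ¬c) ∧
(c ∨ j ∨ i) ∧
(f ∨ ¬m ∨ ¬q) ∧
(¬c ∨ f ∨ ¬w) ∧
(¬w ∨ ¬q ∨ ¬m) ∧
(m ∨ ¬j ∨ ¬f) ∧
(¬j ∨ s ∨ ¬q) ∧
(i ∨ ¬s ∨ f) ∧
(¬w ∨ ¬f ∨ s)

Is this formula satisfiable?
No

No, the formula is not satisfiable.

No assignment of truth values to the variables can make all 34 clauses true simultaneously.

The formula is UNSAT (unsatisfiable).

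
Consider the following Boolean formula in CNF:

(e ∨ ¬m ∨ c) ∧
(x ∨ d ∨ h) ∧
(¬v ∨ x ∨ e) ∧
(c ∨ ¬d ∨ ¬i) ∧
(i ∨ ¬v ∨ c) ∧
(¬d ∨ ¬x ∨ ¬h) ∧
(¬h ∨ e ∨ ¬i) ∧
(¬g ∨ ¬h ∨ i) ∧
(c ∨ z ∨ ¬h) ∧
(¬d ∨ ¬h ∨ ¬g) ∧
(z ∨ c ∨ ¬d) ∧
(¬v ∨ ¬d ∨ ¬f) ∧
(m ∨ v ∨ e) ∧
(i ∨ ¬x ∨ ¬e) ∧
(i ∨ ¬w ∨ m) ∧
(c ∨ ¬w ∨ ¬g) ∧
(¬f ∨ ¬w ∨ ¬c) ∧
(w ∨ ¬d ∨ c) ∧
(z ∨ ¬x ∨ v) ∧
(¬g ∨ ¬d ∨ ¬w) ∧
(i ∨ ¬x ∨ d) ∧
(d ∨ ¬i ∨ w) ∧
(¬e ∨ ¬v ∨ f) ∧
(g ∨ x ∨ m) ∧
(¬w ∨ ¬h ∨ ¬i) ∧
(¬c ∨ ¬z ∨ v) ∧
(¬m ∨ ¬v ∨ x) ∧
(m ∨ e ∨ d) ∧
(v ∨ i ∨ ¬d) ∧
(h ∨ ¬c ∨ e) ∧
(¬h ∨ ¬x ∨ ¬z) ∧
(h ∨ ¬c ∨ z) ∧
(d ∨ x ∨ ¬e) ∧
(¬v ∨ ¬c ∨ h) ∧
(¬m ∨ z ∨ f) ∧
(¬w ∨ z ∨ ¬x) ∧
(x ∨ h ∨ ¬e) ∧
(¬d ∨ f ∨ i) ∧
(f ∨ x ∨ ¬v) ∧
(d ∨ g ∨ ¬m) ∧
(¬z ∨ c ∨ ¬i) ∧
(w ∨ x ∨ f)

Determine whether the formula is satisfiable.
Yes

Yes, the formula is satisfiable.

One satisfying assignment is: f=True, d=True, e=True, m=True, g=False, c=True, w=False, v=False, z=False, h=True, i=True, x=False

Verification: With this assignment, all 42 clauses evaluate to true.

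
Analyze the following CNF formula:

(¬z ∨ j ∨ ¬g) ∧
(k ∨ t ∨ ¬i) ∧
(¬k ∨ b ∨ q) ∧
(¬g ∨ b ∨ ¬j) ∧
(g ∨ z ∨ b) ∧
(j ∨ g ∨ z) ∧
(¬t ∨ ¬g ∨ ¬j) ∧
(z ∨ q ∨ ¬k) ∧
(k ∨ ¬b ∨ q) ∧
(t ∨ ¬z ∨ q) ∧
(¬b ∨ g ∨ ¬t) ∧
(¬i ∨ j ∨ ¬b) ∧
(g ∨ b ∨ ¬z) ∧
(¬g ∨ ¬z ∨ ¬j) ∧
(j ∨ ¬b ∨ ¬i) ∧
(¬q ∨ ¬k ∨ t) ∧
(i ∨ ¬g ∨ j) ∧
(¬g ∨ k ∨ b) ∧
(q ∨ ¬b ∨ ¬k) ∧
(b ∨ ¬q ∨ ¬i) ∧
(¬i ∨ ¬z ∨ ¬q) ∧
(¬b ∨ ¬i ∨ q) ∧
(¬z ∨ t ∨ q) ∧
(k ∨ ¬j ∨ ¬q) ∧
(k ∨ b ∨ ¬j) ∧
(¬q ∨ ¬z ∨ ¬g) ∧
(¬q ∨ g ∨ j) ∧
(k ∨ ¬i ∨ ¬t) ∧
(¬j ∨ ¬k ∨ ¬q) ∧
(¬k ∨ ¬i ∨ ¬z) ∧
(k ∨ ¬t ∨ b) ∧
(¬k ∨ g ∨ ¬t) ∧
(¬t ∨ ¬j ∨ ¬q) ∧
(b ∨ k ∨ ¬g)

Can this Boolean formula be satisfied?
No

No, the formula is not satisfiable.

No assignment of truth values to the variables can make all 34 clauses true simultaneously.

The formula is UNSAT (unsatisfiable).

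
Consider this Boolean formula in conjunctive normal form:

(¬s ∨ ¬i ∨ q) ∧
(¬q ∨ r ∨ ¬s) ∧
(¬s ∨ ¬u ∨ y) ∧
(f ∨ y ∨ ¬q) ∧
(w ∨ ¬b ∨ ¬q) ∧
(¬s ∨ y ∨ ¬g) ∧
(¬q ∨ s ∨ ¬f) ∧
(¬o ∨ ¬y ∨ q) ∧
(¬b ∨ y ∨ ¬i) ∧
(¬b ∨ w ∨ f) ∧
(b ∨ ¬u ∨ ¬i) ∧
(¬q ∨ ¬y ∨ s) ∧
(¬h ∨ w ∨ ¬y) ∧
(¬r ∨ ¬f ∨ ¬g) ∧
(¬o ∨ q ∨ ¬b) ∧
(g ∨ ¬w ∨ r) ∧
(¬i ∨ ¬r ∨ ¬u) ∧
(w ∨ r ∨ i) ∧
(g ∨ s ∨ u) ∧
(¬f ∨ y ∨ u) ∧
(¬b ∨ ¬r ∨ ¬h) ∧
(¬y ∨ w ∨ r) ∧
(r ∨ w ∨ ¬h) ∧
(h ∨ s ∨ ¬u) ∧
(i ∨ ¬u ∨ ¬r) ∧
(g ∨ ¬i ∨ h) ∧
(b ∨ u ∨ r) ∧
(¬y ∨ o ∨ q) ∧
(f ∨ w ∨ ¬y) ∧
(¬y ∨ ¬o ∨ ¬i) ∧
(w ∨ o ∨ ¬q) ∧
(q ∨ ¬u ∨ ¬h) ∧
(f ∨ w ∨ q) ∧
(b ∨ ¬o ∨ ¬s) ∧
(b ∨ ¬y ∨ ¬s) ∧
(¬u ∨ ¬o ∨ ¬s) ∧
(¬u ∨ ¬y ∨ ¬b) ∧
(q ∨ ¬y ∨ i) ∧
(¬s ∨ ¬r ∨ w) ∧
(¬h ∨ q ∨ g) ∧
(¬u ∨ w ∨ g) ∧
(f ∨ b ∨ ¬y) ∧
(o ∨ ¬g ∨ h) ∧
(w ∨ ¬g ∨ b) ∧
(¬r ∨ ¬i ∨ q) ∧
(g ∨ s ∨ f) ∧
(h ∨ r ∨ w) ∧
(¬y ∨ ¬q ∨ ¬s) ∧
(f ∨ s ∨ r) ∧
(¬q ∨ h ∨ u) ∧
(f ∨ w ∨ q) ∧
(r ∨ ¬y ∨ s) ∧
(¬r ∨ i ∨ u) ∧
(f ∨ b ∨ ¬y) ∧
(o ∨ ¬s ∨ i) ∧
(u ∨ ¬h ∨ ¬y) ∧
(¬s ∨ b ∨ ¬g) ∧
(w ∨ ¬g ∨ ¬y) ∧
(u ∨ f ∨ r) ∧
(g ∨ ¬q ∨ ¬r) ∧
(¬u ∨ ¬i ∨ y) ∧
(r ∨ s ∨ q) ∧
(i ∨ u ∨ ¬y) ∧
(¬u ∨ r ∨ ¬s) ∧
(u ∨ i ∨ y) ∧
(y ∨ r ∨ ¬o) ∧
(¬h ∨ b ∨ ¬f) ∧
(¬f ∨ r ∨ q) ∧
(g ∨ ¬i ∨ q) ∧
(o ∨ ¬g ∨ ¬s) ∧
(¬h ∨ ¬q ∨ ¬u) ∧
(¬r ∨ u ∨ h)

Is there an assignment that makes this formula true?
No

No, the formula is not satisfiable.

No assignment of truth values to the variables can make all 72 clauses true simultaneously.

The formula is UNSAT (unsatisfiable).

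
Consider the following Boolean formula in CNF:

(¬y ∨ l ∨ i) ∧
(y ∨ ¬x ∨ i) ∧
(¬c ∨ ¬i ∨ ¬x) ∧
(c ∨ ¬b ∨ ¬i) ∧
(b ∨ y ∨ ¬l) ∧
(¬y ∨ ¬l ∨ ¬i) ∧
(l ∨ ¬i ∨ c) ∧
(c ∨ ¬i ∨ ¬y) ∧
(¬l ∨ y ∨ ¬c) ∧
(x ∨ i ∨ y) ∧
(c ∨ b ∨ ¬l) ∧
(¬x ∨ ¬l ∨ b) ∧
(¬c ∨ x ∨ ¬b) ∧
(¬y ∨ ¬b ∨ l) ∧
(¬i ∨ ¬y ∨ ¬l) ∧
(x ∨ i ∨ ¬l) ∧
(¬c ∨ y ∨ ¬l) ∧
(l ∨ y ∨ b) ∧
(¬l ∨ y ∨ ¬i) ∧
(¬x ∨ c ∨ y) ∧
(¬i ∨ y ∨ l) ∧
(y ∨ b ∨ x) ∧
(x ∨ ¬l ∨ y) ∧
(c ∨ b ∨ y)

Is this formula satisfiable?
Yes

Yes, the formula is satisfiable.

One satisfying assignment is: c=False, i=False, b=True, l=True, x=True, y=True

Verification: With this assignment, all 24 clauses evaluate to true.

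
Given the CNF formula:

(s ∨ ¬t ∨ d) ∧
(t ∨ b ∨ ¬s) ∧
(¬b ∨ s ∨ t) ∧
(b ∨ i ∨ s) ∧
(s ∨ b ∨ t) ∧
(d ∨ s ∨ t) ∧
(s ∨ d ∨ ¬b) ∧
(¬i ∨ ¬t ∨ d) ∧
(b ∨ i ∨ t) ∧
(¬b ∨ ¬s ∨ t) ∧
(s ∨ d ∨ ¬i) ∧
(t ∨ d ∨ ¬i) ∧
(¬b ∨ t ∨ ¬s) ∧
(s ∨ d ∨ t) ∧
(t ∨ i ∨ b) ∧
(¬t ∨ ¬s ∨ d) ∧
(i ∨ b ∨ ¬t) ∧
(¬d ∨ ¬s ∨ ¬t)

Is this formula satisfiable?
Yes

Yes, the formula is satisfiable.

One satisfying assignment is: b=True, d=True, s=False, t=True, i=False

Verification: With this assignment, all 18 clauses evaluate to true.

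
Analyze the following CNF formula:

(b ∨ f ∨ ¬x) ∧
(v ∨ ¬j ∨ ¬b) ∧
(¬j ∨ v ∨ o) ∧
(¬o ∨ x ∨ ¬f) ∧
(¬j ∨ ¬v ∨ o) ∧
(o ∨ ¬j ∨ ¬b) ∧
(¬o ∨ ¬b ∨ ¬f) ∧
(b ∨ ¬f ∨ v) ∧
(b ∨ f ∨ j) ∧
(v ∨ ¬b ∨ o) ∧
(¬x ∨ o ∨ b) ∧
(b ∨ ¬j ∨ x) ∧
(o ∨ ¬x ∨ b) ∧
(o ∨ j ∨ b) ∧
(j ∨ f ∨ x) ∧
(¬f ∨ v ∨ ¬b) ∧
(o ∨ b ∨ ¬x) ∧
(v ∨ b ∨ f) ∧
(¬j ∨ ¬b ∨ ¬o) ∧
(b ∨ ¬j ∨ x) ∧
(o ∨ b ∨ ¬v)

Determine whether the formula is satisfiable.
Yes

Yes, the formula is satisfiable.

One satisfying assignment is: f=False, b=True, o=True, v=False, j=False, x=True

Verification: With this assignment, all 21 clauses evaluate to true.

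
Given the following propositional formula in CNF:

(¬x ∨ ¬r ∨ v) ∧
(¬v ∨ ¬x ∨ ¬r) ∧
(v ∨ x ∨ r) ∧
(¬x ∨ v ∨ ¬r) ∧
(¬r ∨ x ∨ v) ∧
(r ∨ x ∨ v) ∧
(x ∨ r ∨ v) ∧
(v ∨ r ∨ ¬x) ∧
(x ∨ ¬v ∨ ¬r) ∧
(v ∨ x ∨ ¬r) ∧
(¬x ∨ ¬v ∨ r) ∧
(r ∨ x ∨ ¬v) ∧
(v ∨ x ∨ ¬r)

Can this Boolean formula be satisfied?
No

No, the formula is not satisfiable.

No assignment of truth values to the variables can make all 13 clauses true simultaneously.

The formula is UNSAT (unsatisfiable).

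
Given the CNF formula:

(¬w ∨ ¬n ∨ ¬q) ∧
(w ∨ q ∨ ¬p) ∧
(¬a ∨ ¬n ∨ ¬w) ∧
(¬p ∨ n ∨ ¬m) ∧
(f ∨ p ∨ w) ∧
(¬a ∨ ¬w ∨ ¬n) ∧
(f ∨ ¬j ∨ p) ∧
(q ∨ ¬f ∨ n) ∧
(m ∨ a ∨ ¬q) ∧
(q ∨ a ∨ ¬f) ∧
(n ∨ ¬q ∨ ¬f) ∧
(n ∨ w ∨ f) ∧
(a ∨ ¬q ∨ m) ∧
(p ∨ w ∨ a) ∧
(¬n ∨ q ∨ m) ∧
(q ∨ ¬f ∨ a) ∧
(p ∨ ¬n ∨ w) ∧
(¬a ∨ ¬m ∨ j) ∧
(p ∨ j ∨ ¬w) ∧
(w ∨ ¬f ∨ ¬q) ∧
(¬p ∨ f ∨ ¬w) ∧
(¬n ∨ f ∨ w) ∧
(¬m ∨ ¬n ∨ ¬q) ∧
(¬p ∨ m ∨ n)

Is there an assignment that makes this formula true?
No

No, the formula is not satisfiable.

No assignment of truth values to the variables can make all 24 clauses true simultaneously.

The formula is UNSAT (unsatisfiable).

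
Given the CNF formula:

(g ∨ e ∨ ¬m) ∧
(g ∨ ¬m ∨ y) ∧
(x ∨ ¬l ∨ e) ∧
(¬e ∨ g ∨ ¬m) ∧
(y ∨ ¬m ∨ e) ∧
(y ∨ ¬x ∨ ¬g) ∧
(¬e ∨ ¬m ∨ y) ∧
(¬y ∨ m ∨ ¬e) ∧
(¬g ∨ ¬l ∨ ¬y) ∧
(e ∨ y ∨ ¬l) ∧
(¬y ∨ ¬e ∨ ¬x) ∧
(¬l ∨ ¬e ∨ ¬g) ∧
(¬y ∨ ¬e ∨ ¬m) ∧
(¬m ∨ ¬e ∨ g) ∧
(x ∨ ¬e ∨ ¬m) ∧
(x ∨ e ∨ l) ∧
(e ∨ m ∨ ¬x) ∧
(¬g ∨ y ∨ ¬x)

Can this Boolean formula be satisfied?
Yes

Yes, the formula is satisfiable.

One satisfying assignment is: m=False, e=True, g=False, y=False, l=False, x=False

Verification: With this assignment, all 18 clauses evaluate to true.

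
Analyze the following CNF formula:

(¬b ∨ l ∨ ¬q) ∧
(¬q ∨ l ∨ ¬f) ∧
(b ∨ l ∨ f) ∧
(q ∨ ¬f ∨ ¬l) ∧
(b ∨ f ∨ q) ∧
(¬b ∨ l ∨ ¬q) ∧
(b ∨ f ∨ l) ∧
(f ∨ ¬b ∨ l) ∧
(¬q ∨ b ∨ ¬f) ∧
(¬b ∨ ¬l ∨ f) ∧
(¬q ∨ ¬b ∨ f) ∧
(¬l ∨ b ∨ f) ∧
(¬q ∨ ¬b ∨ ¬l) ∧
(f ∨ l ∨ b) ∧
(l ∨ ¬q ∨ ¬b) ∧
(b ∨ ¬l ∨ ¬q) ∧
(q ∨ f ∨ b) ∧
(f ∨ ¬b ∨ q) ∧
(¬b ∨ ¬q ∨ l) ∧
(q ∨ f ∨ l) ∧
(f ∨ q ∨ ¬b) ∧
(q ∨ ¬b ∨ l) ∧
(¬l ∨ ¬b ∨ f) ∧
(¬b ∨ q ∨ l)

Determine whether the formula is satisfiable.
Yes

Yes, the formula is satisfiable.

One satisfying assignment is: f=True, b=False, l=False, q=False

Verification: With this assignment, all 24 clauses evaluate to true.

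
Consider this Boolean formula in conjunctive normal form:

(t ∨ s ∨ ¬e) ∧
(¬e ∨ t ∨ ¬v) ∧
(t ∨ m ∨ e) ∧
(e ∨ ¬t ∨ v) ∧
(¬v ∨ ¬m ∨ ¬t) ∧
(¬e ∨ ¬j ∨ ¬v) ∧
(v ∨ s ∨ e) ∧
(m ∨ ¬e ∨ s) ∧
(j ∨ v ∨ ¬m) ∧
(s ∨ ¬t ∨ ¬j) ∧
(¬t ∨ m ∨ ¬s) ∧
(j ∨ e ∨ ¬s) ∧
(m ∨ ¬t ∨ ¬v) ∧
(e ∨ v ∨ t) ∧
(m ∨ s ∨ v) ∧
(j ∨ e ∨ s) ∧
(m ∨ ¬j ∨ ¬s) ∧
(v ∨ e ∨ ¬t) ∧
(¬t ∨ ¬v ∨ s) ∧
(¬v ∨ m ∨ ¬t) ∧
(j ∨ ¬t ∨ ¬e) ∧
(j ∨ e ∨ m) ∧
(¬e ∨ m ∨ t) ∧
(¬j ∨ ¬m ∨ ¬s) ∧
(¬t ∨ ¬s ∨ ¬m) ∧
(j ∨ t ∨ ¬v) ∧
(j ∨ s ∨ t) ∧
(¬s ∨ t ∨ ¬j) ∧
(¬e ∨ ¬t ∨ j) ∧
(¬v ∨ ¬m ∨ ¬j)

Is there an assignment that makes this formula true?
No

No, the formula is not satisfiable.

No assignment of truth values to the variables can make all 30 clauses true simultaneously.

The formula is UNSAT (unsatisfiable).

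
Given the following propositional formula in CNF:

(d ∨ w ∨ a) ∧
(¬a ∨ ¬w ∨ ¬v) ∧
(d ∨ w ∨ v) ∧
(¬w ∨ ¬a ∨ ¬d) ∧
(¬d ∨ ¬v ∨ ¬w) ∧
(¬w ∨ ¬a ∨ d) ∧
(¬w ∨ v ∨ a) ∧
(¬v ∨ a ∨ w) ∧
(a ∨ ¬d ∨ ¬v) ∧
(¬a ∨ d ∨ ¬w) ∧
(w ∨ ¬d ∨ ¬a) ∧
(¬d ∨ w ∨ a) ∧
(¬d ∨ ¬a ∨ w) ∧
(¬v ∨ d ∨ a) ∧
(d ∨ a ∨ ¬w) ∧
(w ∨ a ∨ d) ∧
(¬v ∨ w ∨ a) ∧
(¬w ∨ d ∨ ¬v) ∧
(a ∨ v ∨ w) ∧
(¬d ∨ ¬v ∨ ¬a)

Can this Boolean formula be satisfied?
Yes

Yes, the formula is satisfiable.

One satisfying assignment is: v=True, a=True, w=False, d=False

Verification: With this assignment, all 20 clauses evaluate to true.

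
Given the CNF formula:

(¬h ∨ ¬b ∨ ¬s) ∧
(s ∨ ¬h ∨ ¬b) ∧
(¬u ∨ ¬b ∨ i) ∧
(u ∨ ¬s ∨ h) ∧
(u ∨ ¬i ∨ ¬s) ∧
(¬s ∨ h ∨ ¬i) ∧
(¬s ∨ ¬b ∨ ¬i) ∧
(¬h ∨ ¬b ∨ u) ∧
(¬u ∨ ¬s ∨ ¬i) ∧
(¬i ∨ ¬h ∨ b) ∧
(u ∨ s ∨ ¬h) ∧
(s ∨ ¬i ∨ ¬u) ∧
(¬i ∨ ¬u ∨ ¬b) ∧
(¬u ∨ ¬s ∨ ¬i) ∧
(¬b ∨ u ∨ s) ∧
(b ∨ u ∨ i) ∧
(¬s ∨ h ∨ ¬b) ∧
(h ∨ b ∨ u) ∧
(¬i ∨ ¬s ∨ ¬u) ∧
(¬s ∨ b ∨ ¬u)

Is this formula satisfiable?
Yes

Yes, the formula is satisfiable.

One satisfying assignment is: i=False, u=True, b=False, s=False, h=False

Verification: With this assignment, all 20 clauses evaluate to true.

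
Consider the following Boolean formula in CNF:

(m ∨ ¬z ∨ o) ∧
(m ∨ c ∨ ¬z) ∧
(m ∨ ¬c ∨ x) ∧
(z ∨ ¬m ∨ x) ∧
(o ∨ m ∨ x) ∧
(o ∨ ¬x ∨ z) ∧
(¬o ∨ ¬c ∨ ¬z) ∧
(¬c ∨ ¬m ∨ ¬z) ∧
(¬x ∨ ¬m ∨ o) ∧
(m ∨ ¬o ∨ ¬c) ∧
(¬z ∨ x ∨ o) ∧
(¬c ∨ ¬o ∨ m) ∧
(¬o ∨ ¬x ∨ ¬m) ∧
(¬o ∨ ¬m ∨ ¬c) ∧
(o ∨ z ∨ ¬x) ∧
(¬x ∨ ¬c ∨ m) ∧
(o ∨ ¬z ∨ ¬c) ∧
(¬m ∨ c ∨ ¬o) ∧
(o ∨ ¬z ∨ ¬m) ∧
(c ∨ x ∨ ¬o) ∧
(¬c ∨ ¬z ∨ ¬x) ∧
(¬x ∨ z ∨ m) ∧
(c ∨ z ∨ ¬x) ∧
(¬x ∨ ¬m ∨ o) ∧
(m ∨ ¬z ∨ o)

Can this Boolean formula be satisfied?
No

No, the formula is not satisfiable.

No assignment of truth values to the variables can make all 25 clauses true simultaneously.

The formula is UNSAT (unsatisfiable).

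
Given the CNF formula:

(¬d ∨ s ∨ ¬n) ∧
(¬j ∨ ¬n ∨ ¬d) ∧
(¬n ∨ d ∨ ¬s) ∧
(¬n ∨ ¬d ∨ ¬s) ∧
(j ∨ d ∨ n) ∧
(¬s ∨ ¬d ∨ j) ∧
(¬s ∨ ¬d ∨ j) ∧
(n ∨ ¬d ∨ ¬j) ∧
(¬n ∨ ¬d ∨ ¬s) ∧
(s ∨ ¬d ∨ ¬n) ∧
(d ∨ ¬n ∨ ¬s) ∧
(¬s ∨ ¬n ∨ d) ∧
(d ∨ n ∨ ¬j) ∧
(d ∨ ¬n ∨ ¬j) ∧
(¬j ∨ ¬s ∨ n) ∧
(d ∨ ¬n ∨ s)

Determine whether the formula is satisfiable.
Yes

Yes, the formula is satisfiable.

One satisfying assignment is: s=False, d=True, j=False, n=False

Verification: With this assignment, all 16 clauses evaluate to true.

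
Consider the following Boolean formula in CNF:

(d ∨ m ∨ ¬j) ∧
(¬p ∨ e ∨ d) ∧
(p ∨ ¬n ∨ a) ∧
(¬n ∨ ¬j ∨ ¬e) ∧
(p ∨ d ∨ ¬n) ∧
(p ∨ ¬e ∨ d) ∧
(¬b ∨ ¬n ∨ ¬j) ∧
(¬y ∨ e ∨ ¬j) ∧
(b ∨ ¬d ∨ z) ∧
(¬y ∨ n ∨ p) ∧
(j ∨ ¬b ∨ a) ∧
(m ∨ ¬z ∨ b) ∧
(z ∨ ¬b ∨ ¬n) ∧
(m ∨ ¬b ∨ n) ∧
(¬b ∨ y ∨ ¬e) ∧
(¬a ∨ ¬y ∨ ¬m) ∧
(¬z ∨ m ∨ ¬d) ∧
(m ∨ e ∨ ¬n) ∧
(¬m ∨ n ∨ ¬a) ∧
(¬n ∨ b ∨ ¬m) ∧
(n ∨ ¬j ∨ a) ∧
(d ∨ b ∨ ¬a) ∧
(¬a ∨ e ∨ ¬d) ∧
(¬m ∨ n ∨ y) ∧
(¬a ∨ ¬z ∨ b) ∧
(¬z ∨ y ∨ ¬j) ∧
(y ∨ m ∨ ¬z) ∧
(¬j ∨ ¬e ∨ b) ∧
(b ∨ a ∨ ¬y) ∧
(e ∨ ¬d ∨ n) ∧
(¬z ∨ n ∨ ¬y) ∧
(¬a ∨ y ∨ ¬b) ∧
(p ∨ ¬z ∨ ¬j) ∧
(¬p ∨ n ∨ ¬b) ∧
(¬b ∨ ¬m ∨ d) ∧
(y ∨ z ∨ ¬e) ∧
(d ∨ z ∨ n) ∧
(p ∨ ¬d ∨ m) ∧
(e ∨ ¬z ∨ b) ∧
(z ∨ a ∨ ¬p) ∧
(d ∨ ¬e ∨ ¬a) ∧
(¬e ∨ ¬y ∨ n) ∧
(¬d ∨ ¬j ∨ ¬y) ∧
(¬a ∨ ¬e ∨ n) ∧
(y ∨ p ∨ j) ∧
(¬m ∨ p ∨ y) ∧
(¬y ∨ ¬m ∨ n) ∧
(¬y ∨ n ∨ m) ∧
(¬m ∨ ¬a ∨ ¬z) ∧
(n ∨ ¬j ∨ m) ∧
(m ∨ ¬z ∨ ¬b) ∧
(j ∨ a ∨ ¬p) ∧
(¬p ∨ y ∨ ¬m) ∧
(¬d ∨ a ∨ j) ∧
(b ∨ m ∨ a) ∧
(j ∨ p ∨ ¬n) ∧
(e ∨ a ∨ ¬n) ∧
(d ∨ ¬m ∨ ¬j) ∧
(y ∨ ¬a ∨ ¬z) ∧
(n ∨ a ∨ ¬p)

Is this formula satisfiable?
No

No, the formula is not satisfiable.

No assignment of truth values to the variables can make all 60 clauses true simultaneously.

The formula is UNSAT (unsatisfiable).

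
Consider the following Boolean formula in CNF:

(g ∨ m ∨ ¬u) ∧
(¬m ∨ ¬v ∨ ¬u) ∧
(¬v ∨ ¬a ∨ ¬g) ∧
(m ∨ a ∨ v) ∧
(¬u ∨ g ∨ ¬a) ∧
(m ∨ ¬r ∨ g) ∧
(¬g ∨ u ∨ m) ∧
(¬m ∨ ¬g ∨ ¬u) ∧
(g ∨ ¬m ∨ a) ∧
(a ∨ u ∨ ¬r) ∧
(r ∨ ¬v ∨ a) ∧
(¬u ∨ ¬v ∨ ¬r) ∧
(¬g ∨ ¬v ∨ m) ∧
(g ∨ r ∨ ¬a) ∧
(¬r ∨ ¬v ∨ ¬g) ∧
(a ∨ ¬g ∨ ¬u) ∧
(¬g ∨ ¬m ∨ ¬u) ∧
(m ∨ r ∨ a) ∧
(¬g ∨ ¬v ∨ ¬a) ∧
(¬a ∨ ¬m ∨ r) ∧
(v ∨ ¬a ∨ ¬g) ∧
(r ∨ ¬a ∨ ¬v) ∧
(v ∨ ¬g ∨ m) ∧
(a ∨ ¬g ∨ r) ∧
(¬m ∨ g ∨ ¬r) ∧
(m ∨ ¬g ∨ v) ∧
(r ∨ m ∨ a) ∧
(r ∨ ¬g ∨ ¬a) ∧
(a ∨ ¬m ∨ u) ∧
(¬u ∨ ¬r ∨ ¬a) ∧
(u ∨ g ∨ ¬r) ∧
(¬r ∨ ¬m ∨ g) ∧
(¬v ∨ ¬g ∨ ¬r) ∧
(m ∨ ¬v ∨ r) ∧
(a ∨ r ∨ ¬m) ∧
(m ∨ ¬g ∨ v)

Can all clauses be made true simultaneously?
No

No, the formula is not satisfiable.

No assignment of truth values to the variables can make all 36 clauses true simultaneously.

The formula is UNSAT (unsatisfiable).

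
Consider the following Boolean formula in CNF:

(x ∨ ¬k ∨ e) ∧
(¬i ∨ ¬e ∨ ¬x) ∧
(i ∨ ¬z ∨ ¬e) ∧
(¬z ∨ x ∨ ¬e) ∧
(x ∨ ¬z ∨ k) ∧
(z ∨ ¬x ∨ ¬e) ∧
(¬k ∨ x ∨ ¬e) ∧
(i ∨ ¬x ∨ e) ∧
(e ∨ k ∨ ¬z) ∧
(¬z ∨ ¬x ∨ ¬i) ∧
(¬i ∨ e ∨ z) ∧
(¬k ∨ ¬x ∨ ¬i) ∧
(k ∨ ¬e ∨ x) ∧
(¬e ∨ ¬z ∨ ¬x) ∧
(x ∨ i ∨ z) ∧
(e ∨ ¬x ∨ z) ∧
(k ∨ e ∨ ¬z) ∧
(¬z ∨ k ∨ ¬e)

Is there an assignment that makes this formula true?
No

No, the formula is not satisfiable.

No assignment of truth values to the variables can make all 18 clauses true simultaneously.

The formula is UNSAT (unsatisfiable).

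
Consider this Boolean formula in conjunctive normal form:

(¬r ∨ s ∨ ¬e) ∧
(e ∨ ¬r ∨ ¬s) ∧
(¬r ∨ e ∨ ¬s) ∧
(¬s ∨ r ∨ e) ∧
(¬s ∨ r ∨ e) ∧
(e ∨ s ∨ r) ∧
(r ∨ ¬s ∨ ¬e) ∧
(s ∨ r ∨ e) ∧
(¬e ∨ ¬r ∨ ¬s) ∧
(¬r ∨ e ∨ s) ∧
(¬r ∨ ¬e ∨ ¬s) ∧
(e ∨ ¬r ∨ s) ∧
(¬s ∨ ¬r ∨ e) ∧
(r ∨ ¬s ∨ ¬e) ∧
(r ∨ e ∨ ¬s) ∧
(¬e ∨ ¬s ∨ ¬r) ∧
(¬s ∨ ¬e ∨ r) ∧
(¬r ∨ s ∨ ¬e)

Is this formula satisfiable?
Yes

Yes, the formula is satisfiable.

One satisfying assignment is: s=False, e=True, r=False

Verification: With this assignment, all 18 clauses evaluate to true.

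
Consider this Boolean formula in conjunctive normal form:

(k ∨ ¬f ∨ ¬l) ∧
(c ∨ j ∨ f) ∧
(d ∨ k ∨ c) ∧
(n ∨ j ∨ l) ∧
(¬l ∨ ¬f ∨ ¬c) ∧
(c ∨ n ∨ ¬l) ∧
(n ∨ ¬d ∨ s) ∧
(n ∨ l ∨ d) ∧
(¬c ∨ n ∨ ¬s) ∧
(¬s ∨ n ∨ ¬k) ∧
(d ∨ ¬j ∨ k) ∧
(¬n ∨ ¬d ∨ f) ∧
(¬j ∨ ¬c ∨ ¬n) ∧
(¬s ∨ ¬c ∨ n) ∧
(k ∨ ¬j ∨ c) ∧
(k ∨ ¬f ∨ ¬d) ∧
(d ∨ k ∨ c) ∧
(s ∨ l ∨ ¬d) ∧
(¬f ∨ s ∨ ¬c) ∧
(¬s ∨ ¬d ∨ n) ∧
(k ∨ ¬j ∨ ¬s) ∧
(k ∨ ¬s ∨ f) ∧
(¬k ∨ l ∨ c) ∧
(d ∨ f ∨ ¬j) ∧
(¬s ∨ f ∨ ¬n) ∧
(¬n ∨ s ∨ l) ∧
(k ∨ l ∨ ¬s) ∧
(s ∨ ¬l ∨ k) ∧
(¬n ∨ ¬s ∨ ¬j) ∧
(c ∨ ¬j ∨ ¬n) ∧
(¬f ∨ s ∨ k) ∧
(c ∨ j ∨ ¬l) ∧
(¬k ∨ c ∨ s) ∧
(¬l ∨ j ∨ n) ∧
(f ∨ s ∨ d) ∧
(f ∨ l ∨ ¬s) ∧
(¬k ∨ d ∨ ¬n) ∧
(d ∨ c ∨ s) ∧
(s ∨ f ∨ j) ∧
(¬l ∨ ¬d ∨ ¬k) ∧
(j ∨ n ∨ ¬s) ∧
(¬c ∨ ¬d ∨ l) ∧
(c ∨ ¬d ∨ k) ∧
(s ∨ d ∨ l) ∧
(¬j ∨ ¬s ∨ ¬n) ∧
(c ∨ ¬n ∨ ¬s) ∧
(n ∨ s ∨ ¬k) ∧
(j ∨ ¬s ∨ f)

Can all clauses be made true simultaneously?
No

No, the formula is not satisfiable.

No assignment of truth values to the variables can make all 48 clauses true simultaneously.

The formula is UNSAT (unsatisfiable).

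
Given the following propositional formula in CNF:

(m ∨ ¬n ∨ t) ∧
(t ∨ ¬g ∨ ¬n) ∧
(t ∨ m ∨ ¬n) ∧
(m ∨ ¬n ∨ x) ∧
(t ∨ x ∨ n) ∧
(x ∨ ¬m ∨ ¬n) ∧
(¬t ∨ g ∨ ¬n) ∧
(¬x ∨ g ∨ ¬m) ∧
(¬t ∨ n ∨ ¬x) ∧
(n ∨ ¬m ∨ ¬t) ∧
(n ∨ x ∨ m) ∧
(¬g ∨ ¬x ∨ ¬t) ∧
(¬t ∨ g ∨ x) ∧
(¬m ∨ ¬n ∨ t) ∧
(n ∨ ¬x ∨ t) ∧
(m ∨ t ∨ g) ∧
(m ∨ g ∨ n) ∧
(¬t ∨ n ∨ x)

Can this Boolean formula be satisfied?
No

No, the formula is not satisfiable.

No assignment of truth values to the variables can make all 18 clauses true simultaneously.

The formula is UNSAT (unsatisfiable).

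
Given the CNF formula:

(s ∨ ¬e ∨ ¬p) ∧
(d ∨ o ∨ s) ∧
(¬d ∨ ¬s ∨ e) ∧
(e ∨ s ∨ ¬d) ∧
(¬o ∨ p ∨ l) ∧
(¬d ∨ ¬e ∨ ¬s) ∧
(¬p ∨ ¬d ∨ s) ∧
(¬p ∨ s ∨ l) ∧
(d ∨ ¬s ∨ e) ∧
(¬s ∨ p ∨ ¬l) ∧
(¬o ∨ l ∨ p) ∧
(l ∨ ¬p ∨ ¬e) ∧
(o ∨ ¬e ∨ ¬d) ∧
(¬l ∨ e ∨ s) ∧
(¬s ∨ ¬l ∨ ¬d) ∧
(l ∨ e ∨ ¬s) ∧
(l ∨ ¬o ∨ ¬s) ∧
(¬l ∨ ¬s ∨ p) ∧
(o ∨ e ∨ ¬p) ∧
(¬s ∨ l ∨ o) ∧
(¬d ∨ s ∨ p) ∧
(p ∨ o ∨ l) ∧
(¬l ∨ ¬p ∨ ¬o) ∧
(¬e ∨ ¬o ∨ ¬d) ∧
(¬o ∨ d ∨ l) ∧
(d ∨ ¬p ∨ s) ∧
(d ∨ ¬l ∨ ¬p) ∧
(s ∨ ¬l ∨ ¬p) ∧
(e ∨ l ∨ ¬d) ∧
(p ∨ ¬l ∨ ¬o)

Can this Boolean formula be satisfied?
No

No, the formula is not satisfiable.

No assignment of truth values to the variables can make all 30 clauses true simultaneously.

The formula is UNSAT (unsatisfiable).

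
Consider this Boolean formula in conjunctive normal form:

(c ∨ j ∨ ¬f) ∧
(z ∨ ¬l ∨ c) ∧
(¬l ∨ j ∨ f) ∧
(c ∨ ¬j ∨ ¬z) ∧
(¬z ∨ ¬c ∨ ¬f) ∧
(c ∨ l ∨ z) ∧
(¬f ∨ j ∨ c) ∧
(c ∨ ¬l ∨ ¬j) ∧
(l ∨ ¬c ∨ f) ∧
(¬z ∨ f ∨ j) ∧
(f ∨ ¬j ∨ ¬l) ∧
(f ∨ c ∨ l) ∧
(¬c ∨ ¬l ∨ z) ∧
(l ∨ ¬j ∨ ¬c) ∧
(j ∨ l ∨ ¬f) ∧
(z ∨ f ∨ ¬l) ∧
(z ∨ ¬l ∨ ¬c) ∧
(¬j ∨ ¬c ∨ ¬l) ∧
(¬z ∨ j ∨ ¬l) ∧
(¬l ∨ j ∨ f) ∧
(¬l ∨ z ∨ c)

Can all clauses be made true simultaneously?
No

No, the formula is not satisfiable.

No assignment of truth values to the variables can make all 21 clauses true simultaneously.

The formula is UNSAT (unsatisfiable).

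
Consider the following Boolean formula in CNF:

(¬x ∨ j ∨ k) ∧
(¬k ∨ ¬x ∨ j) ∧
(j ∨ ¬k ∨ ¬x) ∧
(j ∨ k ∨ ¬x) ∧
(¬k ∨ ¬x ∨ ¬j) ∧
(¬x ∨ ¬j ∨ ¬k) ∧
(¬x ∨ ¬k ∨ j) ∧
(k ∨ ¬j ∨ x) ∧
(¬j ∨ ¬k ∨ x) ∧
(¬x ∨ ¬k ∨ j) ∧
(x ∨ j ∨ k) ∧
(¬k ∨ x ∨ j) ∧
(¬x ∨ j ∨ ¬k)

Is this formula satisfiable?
Yes

Yes, the formula is satisfiable.

One satisfying assignment is: k=False, x=True, j=True

Verification: With this assignment, all 13 clauses evaluate to true.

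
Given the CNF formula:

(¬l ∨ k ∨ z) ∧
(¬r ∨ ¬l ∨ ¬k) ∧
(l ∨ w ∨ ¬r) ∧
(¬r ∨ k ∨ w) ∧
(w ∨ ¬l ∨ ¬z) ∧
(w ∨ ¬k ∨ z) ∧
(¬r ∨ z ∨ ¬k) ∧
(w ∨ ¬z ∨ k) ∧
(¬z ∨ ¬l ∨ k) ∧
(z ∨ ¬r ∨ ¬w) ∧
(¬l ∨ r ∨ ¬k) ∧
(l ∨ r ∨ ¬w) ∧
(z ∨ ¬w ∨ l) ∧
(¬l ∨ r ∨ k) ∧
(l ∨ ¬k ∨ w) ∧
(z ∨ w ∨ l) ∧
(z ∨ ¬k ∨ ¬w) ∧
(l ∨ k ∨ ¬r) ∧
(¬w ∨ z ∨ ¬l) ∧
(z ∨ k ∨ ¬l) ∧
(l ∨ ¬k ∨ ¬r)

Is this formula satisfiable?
No

No, the formula is not satisfiable.

No assignment of truth values to the variables can make all 21 clauses true simultaneously.

The formula is UNSAT (unsatisfiable).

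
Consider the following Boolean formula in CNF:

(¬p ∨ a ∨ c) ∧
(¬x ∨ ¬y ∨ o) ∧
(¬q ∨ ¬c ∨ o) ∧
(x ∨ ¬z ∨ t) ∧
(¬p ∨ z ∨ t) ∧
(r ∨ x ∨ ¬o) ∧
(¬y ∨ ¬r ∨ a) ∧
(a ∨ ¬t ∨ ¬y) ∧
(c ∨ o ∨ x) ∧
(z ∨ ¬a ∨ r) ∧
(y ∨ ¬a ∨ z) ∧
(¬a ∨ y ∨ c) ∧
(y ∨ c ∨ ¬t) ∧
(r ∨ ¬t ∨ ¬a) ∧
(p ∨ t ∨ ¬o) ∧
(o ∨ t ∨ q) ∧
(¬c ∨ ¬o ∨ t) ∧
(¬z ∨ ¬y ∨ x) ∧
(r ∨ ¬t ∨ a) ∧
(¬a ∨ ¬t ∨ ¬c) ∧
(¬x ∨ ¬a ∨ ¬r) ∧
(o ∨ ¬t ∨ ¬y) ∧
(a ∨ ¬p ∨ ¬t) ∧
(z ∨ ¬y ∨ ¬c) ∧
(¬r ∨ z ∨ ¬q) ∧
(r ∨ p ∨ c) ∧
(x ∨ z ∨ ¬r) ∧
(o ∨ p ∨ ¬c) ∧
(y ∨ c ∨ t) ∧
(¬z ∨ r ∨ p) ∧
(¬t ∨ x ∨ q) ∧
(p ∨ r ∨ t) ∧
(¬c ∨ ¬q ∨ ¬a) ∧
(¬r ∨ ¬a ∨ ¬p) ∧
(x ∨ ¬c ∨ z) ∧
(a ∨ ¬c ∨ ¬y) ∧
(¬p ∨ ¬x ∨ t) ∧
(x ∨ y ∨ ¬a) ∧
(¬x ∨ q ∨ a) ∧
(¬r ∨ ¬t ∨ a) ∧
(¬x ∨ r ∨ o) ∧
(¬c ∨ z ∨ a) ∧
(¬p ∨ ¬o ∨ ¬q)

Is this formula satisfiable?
No

No, the formula is not satisfiable.

No assignment of truth values to the variables can make all 43 clauses true simultaneously.

The formula is UNSAT (unsatisfiable).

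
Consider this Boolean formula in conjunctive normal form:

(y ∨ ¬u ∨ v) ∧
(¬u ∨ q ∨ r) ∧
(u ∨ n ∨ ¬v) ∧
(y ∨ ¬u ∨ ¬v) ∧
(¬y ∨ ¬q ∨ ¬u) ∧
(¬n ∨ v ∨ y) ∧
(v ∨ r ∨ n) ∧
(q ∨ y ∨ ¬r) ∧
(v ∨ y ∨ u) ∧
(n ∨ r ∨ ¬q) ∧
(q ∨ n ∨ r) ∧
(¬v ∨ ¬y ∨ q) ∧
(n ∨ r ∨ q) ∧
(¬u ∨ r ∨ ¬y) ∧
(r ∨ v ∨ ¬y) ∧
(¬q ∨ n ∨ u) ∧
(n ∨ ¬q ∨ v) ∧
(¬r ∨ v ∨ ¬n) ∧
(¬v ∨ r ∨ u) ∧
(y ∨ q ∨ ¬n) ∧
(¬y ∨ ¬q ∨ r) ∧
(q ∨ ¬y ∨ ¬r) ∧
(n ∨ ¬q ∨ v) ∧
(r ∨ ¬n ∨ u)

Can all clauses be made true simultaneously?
Yes

Yes, the formula is satisfiable.

One satisfying assignment is: u=False, r=True, y=False, q=True, n=True, v=True

Verification: With this assignment, all 24 clauses evaluate to true.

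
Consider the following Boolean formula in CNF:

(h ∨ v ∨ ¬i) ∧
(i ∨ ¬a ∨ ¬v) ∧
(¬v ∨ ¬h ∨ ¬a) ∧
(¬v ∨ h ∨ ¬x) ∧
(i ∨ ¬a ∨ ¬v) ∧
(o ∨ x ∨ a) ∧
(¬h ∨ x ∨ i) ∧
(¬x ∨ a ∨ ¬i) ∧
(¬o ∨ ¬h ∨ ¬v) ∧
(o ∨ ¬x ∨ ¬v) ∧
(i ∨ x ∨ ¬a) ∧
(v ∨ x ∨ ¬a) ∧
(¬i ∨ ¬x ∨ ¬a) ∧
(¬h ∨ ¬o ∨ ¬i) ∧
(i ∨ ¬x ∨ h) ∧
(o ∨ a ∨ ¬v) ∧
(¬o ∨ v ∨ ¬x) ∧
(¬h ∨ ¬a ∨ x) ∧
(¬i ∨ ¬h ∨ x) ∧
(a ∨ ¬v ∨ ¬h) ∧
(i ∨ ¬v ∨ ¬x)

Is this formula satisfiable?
Yes

Yes, the formula is satisfiable.

One satisfying assignment is: a=True, h=False, i=True, x=False, o=False, v=True

Verification: With this assignment, all 21 clauses evaluate to true.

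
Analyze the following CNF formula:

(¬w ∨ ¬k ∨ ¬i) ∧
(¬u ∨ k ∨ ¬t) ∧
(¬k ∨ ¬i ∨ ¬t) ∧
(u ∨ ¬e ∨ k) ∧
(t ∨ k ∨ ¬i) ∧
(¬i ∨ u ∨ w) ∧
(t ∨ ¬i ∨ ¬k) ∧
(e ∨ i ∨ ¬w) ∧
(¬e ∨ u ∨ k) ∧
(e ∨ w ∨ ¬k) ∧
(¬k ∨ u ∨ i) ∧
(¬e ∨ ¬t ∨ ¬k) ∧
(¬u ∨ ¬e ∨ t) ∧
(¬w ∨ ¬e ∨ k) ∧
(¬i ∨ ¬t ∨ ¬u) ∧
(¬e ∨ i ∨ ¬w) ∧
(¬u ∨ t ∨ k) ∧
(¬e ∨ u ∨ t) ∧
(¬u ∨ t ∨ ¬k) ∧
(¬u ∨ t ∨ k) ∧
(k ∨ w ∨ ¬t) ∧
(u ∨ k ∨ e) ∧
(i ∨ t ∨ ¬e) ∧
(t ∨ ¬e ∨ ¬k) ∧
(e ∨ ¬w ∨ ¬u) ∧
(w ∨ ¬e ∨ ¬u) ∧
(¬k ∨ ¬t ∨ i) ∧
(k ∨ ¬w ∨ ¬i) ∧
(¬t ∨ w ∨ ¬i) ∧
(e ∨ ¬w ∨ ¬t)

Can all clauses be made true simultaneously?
No

No, the formula is not satisfiable.

No assignment of truth values to the variables can make all 30 clauses true simultaneously.

The formula is UNSAT (unsatisfiable).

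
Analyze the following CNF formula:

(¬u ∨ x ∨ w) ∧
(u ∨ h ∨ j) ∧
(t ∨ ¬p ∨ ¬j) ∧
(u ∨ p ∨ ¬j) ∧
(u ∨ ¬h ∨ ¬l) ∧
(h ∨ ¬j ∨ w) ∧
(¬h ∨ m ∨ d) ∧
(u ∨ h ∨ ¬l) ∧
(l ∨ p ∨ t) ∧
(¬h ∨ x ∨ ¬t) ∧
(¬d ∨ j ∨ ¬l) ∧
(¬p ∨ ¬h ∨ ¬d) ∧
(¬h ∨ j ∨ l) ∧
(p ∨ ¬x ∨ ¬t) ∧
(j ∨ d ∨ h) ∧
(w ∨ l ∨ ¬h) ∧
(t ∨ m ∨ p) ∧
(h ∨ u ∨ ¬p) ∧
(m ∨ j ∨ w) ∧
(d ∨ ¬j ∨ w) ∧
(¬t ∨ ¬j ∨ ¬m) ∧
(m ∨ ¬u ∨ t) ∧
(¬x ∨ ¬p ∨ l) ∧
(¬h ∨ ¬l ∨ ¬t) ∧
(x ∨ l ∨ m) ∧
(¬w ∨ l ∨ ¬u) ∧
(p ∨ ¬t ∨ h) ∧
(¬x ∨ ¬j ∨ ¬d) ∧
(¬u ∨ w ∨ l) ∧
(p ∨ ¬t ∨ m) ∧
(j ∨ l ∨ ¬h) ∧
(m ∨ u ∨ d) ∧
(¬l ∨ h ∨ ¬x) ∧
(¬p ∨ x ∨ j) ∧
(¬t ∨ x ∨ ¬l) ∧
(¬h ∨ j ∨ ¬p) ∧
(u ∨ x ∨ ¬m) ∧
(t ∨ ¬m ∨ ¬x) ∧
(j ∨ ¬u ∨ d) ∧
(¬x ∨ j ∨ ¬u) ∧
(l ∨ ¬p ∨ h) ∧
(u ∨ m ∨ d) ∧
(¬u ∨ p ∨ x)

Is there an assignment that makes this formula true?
No

No, the formula is not satisfiable.

No assignment of truth values to the variables can make all 43 clauses true simultaneously.

The formula is UNSAT (unsatisfiable).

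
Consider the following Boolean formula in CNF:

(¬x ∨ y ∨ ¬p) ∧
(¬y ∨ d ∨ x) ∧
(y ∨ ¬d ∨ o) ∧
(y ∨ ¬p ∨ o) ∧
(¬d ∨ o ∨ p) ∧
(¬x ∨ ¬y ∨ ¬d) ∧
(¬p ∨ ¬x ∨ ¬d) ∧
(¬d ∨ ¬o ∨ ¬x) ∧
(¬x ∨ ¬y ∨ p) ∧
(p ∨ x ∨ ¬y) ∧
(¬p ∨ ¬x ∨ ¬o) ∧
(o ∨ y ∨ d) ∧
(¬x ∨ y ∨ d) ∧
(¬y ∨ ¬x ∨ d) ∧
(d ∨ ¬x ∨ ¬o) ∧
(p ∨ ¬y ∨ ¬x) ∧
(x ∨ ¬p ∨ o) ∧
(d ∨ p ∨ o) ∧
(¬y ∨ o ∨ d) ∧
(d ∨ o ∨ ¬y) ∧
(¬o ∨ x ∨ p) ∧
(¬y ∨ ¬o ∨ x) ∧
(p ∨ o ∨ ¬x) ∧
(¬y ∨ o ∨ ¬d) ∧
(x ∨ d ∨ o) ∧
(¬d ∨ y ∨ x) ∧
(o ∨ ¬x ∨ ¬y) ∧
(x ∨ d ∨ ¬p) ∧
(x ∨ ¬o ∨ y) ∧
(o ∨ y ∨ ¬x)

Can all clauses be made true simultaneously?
No

No, the formula is not satisfiable.

No assignment of truth values to the variables can make all 30 clauses true simultaneously.

The formula is UNSAT (unsatisfiable).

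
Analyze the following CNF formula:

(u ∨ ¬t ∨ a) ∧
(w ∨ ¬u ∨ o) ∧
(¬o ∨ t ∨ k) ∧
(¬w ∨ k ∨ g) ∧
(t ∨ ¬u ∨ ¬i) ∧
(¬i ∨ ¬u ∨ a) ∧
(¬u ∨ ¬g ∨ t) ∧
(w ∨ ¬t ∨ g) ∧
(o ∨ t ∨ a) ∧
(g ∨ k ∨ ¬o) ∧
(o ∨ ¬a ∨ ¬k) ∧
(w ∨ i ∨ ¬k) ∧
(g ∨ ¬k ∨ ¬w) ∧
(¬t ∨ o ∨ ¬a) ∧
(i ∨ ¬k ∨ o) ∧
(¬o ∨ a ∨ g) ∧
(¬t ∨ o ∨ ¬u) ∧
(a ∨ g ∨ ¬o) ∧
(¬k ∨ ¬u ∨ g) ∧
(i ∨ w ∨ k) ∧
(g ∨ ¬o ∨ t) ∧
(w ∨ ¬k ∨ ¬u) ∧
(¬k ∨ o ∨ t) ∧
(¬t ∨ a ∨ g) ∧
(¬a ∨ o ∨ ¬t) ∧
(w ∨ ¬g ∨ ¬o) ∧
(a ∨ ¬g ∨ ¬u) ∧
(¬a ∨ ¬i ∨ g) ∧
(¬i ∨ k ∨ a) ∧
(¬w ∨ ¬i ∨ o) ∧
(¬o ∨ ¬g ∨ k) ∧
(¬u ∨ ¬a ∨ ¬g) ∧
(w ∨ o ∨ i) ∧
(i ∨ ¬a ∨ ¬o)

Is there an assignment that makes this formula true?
Yes

Yes, the formula is satisfiable.

One satisfying assignment is: w=True, g=True, a=True, o=False, i=False, u=False, t=False, k=False

Verification: With this assignment, all 34 clauses evaluate to true.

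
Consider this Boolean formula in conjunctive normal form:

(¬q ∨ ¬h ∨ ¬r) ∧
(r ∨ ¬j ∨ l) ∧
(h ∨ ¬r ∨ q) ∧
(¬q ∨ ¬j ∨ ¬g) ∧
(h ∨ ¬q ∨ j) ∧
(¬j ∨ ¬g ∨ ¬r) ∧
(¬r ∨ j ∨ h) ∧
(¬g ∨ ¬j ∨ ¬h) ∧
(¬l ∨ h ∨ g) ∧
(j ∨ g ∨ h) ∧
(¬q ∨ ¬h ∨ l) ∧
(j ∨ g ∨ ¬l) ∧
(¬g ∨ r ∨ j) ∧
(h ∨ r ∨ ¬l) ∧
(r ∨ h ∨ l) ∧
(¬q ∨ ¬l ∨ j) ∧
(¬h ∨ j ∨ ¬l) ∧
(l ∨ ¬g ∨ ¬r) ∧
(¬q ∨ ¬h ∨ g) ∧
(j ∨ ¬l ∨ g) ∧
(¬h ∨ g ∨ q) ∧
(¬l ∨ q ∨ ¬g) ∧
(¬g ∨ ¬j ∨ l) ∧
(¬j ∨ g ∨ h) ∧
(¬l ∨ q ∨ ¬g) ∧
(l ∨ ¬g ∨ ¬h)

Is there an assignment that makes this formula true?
No

No, the formula is not satisfiable.

No assignment of truth values to the variables can make all 26 clauses true simultaneously.

The formula is UNSAT (unsatisfiable).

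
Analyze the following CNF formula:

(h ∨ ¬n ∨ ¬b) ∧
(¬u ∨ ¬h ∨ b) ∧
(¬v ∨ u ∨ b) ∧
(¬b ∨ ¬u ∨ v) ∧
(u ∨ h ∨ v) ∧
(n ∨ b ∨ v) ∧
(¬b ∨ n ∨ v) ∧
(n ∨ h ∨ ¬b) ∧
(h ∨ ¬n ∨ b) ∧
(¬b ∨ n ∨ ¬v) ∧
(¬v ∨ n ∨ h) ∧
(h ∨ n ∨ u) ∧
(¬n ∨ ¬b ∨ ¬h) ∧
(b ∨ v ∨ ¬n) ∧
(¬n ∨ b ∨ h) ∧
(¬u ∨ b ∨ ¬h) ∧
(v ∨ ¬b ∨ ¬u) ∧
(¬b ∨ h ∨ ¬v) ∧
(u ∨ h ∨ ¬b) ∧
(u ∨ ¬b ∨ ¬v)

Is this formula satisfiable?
No

No, the formula is not satisfiable.

No assignment of truth values to the variables can make all 20 clauses true simultaneously.

The formula is UNSAT (unsatisfiable).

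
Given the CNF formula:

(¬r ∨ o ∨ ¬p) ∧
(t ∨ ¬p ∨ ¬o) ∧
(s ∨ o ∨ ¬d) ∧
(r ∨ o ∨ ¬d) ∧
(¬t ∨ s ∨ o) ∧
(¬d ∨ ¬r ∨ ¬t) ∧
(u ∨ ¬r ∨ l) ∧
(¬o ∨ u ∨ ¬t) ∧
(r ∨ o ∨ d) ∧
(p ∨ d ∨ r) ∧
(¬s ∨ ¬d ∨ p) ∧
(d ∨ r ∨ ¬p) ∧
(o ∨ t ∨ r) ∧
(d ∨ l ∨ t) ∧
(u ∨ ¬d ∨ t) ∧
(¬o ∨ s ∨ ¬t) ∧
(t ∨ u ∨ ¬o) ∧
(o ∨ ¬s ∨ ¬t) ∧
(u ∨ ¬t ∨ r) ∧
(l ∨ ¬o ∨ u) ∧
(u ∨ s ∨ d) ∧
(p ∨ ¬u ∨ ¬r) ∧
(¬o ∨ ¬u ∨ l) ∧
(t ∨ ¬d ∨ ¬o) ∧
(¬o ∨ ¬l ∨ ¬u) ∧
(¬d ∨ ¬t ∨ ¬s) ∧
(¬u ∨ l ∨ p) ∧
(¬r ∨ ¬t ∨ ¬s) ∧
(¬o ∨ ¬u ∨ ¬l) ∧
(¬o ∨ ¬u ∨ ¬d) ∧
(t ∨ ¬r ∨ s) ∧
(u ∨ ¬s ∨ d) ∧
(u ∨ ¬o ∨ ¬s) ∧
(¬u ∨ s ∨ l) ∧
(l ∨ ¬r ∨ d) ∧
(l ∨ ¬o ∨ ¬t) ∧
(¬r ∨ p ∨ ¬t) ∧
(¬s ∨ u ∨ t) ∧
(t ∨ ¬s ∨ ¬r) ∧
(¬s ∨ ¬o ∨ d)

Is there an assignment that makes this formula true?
No

No, the formula is not satisfiable.

No assignment of truth values to the variables can make all 40 clauses true simultaneously.

The formula is UNSAT (unsatisfiable).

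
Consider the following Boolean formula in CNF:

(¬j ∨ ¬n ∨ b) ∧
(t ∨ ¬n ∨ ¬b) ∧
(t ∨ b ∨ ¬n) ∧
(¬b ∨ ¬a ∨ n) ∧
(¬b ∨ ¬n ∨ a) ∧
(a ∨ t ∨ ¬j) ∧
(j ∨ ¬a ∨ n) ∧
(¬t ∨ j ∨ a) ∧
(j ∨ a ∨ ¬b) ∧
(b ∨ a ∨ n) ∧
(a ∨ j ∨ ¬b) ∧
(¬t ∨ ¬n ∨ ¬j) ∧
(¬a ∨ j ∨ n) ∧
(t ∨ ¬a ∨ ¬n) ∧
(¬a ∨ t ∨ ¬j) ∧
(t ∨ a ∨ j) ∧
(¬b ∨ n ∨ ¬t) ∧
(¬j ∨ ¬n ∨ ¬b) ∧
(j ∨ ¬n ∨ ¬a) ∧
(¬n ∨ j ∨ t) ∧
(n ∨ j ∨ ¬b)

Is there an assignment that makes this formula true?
Yes

Yes, the formula is satisfiable.

One satisfying assignment is: n=False, j=True, b=False, t=True, a=True

Verification: With this assignment, all 21 clauses evaluate to true.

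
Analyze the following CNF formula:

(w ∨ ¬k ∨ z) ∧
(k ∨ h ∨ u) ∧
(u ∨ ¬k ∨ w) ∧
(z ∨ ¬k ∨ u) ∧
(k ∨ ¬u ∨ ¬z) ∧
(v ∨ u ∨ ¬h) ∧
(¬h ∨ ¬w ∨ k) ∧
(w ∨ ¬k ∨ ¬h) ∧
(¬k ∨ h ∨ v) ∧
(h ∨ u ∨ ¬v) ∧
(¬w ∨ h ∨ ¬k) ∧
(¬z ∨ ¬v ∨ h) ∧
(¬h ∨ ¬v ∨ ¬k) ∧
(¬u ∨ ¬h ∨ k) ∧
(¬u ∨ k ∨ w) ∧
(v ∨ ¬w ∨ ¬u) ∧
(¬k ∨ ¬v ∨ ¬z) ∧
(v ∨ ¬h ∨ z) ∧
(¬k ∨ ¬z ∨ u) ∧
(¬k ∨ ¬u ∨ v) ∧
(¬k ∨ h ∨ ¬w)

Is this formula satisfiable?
Yes

Yes, the formula is satisfiable.

One satisfying assignment is: k=False, h=True, u=False, w=False, v=True, z=False

Verification: With this assignment, all 21 clauses evaluate to true.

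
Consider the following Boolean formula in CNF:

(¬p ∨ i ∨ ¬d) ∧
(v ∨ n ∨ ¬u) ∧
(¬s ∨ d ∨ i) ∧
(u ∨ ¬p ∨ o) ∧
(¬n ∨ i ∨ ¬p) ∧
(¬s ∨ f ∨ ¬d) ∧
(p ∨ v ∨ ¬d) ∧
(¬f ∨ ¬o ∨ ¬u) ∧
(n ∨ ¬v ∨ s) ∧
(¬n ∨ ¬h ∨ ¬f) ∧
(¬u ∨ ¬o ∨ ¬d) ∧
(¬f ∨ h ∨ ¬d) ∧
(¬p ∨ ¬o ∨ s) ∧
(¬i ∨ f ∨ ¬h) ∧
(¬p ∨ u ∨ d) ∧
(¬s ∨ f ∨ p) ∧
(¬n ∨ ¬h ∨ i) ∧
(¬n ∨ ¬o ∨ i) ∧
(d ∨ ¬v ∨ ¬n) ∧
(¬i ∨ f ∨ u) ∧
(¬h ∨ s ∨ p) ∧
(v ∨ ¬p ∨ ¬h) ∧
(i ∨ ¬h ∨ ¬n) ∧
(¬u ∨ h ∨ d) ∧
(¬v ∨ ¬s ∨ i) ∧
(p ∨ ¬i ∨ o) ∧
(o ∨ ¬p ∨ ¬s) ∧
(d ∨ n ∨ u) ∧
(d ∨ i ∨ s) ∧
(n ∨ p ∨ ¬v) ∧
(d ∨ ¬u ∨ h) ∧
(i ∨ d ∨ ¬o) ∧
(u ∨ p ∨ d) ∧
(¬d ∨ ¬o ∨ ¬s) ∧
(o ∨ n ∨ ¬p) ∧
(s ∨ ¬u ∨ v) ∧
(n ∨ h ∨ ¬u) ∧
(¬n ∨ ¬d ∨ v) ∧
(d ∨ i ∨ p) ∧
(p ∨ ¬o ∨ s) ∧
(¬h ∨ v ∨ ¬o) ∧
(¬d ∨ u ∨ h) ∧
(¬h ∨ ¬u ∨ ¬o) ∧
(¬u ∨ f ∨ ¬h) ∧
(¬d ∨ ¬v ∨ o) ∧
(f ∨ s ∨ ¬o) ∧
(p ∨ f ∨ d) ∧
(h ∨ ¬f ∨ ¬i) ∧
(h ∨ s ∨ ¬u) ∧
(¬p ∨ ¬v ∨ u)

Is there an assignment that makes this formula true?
No

No, the formula is not satisfiable.

No assignment of truth values to the variables can make all 50 clauses true simultaneously.

The formula is UNSAT (unsatisfiable).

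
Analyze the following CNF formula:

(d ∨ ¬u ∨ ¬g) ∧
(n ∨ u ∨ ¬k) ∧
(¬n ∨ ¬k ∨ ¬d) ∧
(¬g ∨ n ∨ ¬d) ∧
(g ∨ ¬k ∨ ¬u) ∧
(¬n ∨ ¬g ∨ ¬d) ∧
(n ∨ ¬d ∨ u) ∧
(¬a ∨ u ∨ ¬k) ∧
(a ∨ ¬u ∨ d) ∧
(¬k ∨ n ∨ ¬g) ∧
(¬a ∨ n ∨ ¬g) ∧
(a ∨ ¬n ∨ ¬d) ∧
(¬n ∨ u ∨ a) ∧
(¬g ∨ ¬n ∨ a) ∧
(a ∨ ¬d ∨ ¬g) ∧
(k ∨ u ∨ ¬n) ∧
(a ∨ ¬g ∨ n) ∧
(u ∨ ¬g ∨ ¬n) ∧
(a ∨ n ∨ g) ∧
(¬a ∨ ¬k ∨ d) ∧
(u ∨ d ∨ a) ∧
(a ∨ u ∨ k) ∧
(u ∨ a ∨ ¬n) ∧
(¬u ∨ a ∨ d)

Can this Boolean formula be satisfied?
Yes

Yes, the formula is satisfiable.

One satisfying assignment is: k=False, d=False, g=False, n=True, a=True, u=True

Verification: With this assignment, all 24 clauses evaluate to true.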